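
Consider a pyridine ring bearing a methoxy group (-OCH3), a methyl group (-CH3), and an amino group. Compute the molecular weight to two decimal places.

Atom tally by fragment:
  pyridine ring core → C:5 H:5 N:1
  (− 3 ring H displaced by substituents)
  + OCH3 → C:1 H:3 O:1
  + CH3 → C:1 H:3
  + NH2 → N:1 H:2
Element totals:
  C: 7
  H: 10
  N: 2
  O: 1
Molecular formula: C7H10N2O.
  M = 7(12.011) + 10(1.008) + 2(14.007) + 15.999
    = 84.077 + 10.080 + 28.014 + 15.999 = 138.170

138.17 g/mol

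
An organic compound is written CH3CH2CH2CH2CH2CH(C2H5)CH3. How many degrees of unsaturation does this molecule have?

0

Atom tally by fragment:
  CH3 → C:1 H:3
  CH2 → C:1 H:2
  CH2 → C:1 H:2
  CH2 → C:1 H:2
  CH2 → C:1 H:2
  CH(C2H5) → C:3 H:6
  CH3 → C:1 H:3
Element totals:
  C: 9
  H: 20
Molecular formula: C9H20.
DoU = (2C + 2 + N − H − X) / 2 = (2·9 + 2 + 0 − 20 − 0) / 2 = 0.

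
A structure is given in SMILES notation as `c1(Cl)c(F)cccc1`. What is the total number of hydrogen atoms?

4

Atom tally by fragment:
  benzene ring core → C:6 H:6
  (− 2 ring H displaced by substituents)
  + Cl → Cl:1
  + F → F:1
Element totals:
  C: 6
  H: 4
  Cl: 1
  F: 1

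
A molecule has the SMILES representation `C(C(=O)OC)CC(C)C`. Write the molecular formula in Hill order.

Atom tally by fragment:
  CH3OOCCH2 → C:3 H:5 O:2
  CH2 → C:1 H:2
  CH(CH3) → C:2 H:4
  CH3 → C:1 H:3
Element totals:
  C: 7
  H: 14
  O: 2

C7H14O2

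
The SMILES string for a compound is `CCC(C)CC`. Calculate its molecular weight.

Atom tally by fragment:
  CH3 → C:1 H:3
  CH2 → C:1 H:2
  CH(CH3) → C:2 H:4
  CH2 → C:1 H:2
  CH3 → C:1 H:3
Element totals:
  C: 6
  H: 14
Molecular formula: C6H14.
  M = 6(12.011) + 14(1.008)
    = 72.066 + 14.112 = 86.178

86.18 g/mol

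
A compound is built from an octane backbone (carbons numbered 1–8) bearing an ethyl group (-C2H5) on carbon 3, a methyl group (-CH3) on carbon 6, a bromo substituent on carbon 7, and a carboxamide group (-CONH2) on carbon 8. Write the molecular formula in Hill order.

C12H24BrNO

Atom tally by fragment:
  CH3 → C:1 H:3
  CH2 → C:1 H:2
  CH(C2H5) → C:3 H:6
  CH2 → C:1 H:2
  CH2 → C:1 H:2
  CH(CH3) → C:2 H:4
  CH(Br) → C:1 H:1 Br:1
  CH2CONH2 → C:2 H:4 O:1 N:1
Element totals:
  C: 12
  H: 24
  Br: 1
  N: 1
  O: 1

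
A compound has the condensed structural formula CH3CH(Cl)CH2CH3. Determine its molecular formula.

C4H9Cl

Element totals:
  C: 4
  H: 9
  Cl: 1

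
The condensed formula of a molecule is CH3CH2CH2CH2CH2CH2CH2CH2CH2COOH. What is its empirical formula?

C5H10O

Atom tally by fragment:
  CH3 → C:1 H:3
  CH2 → C:1 H:2
  CH2 → C:1 H:2
  CH2 → C:1 H:2
  CH2 → C:1 H:2
  CH2 → C:1 H:2
  CH2 → C:1 H:2
  CH2 → C:1 H:2
  CH2COOH → C:2 H:3 O:2
Element totals:
  C: 10
  H: 20
  O: 2
Molecular formula: C10H20O2.
gcd of subscripts = 2; dividing each by 2:
  C: 10/2 = 5
  H: 20/2 = 10
  O: 2/2 = 1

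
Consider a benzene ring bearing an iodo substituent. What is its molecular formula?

Atom tally by fragment:
  benzene ring core → C:6 H:6
  (− 1 ring H displaced by substituents)
  + I → I:1
Element totals:
  C: 6
  H: 5
  I: 1

C6H5I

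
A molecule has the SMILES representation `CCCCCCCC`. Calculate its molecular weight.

114.23 g/mol

Atom tally by fragment:
  CH3 → C:1 H:3
  CH2 → C:1 H:2
  CH2 → C:1 H:2
  CH2 → C:1 H:2
  CH2 → C:1 H:2
  CH2 → C:1 H:2
  CH2 → C:1 H:2
  CH3 → C:1 H:3
Element totals:
  C: 8
  H: 18
Molecular formula: C8H18.
  M = 8(12.011) + 18(1.008)
    = 96.088 + 18.144 = 114.232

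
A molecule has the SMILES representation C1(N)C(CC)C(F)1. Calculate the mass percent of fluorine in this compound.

18.42%

Atom tally by fragment:
  cyclopropane ring core → C:3 H:6
  (− 3 ring H displaced by substituents)
  + NH2 → N:1 H:2
  + C2H5 → C:2 H:5
  + F → F:1
Element totals:
  C: 5
  H: 10
  F: 1
  N: 1
Molecular formula: C5H10FN.
Molar mass = 103.140 g/mol.
Mass from F: 1 × 18.998 = 18.998 g/mol.
%F = 18.998 / 103.140 × 100 = 18.42%.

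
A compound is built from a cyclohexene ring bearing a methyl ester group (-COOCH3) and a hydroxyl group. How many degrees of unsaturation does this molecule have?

Atom tally by fragment:
  cyclohexene ring core → C:6 H:10
  (− 2 ring H displaced by substituents)
  + COOCH3 → C:2 H:3 O:2
  + OH → O:1 H:1
Element totals:
  C: 8
  H: 12
  O: 3
Molecular formula: C8H12O3.
DoU = (2C + 2 + N − H − X) / 2 = (2·8 + 2 + 0 − 12 − 0) / 2 = 3.

3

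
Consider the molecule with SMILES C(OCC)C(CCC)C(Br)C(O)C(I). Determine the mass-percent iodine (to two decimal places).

33.48%

Atom tally by fragment:
  C2H5OCH2 → C:3 H:7 O:1
  CH(CH2CH2CH3) → C:4 H:8
  CH(Br) → C:1 H:1 Br:1
  CH(OH) → C:1 H:2 O:1
  CH2I → C:1 H:2 I:1
Element totals:
  C: 10
  H: 20
  Br: 1
  I: 1
  O: 2
Molecular formula: C10H20BrIO2.
Molar mass = 379.076 g/mol.
Mass from I: 1 × 126.904 = 126.904 g/mol.
%I = 126.904 / 379.076 × 100 = 33.48%.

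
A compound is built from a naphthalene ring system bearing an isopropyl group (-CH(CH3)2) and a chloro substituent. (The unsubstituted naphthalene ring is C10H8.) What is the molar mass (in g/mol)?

204.70 g/mol

Atom tally by fragment:
  naphthalene ring system core → C:10 H:8
  (− 2 ring H displaced by substituents)
  + CH(CH3)2 → C:3 H:7
  + Cl → Cl:1
Element totals:
  C: 13
  H: 13
  Cl: 1
Molecular formula: C13H13Cl.
  M = 13(12.011) + 13(1.008) + 35.45
    = 156.143 + 13.104 + 35.450 = 204.697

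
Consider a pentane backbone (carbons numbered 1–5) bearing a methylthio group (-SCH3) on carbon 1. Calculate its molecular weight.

118.24 g/mol

Atom tally by fragment:
  CH3SCH2 → C:2 H:5 S:1
  CH2 → C:1 H:2
  CH2 → C:1 H:2
  CH2 → C:1 H:2
  CH3 → C:1 H:3
Element totals:
  C: 6
  H: 14
  S: 1
Molecular formula: C6H14S.
  M = 6(12.011) + 14(1.008) + 32.06
    = 72.066 + 14.112 + 32.060 = 118.238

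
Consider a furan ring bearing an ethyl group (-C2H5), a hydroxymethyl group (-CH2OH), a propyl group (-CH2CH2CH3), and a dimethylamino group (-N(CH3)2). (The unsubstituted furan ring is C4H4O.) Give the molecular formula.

Atom tally by fragment:
  furan ring core → C:4 H:4 O:1
  (− 4 ring H displaced by substituents)
  + C2H5 → C:2 H:5
  + CH2OH → C:1 H:3 O:1
  + CH2CH2CH3 → C:3 H:7
  + N(CH3)2 → N:1 C:2 H:6
Element totals:
  C: 12
  H: 21
  N: 1
  O: 2

C12H21NO2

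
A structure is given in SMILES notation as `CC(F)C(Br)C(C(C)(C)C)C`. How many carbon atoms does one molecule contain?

Atom tally by fragment:
  CH3 → C:1 H:3
  CH(F) → C:1 H:1 F:1
  CH(Br) → C:1 H:1 Br:1
  CH(C(CH3)3) → C:5 H:10
  CH3 → C:1 H:3
Element totals:
  C: 9
  H: 18
  Br: 1
  F: 1

9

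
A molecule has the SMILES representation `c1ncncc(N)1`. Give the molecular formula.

Atom tally by fragment:
  pyrimidine ring core → C:4 H:4 N:2
  (− 1 ring H displaced by substituents)
  + NH2 → N:1 H:2
Element totals:
  C: 4
  H: 5
  N: 3

C4H5N3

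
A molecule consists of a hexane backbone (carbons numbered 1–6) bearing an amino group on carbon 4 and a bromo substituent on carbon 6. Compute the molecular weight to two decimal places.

180.09 g/mol

Atom tally by fragment:
  CH3 → C:1 H:3
  CH2 → C:1 H:2
  CH2 → C:1 H:2
  CH(NH2) → C:1 H:3 N:1
  CH2 → C:1 H:2
  CH2Br → C:1 H:2 Br:1
Element totals:
  C: 6
  H: 14
  Br: 1
  N: 1
Molecular formula: C6H14BrN.
  M = 6(12.011) + 14(1.008) + 79.904 + 14.007
    = 72.066 + 14.112 + 79.904 + 14.007 = 180.089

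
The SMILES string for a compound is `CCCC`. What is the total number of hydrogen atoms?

10

Atom tally by fragment:
  CH3 → C:1 H:3
  CH2 → C:1 H:2
  CH2 → C:1 H:2
  CH3 → C:1 H:3
Element totals:
  C: 4
  H: 10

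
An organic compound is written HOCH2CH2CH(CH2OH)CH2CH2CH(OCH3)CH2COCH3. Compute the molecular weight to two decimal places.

218.29 g/mol

Element totals:
  C: 11
  H: 22
  O: 4
Molecular formula: C11H22O4.
  M = 11(12.011) + 22(1.008) + 4(15.999)
    = 132.121 + 22.176 + 63.996 = 218.293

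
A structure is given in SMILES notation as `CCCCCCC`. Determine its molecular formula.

C7H16

Atom tally by fragment:
  CH3 → C:1 H:3
  CH2 → C:1 H:2
  CH2 → C:1 H:2
  CH2 → C:1 H:2
  CH2 → C:1 H:2
  CH2 → C:1 H:2
  CH3 → C:1 H:3
Element totals:
  C: 7
  H: 16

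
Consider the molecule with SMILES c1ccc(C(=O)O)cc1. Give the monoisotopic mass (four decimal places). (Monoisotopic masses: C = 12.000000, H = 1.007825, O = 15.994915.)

Atom tally by fragment:
  benzene ring core → C:6 H:6
  (− 1 ring H displaced by substituents)
  + COOH → C:1 H:1 O:2
Element totals:
  C: 7
  H: 6
  O: 2
Molecular formula: C7H6O2.
  M = 7(12.0) + 6(1.007825) + 2(15.994915)
    = 84.000000 + 6.046950 + 31.989830 = 122.036780

122.0368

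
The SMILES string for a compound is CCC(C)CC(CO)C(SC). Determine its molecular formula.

C9H20OS

Atom tally by fragment:
  CH3 → C:1 H:3
  CH2 → C:1 H:2
  CH(CH3) → C:2 H:4
  CH2 → C:1 H:2
  CH(CH2OH) → C:2 H:4 O:1
  CH2SCH3 → C:2 H:5 S:1
Element totals:
  C: 9
  H: 20
  O: 1
  S: 1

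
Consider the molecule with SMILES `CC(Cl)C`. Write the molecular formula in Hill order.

C3H7Cl

Atom tally by fragment:
  CH3 → C:1 H:3
  CH(Cl) → C:1 H:1 Cl:1
  CH3 → C:1 H:3
Element totals:
  C: 3
  H: 7
  Cl: 1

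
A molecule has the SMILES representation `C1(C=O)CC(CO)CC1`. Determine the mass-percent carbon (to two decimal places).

65.60%

Atom tally by fragment:
  cyclopentane ring core → C:5 H:10
  (− 2 ring H displaced by substituents)
  + CHO → C:1 H:1 O:1
  + CH2OH → C:1 H:3 O:1
Element totals:
  C: 7
  H: 12
  O: 2
Molecular formula: C7H12O2.
Molar mass = 128.171 g/mol.
Mass from C: 7 × 12.011 = 84.077 g/mol.
%C = 84.077 / 128.171 × 100 = 65.60%.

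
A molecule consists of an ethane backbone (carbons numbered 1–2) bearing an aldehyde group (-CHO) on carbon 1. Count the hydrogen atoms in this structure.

Atom tally by fragment:
  OHCCH2 → C:2 H:3 O:1
  CH3 → C:1 H:3
Element totals:
  C: 3
  H: 6
  O: 1

6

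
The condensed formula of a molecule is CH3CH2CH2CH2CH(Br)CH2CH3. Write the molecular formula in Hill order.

Element totals:
  C: 7
  H: 15
  Br: 1

C7H15Br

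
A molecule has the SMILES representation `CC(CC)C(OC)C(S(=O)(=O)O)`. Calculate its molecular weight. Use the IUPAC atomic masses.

196.26 g/mol

Atom tally by fragment:
  CH3 → C:1 H:3
  CH(C2H5) → C:3 H:6
  CH(OCH3) → C:2 H:4 O:1
  CH2SO3H → C:1 H:3 S:1 O:3
Element totals:
  C: 7
  H: 16
  O: 4
  S: 1
Molecular formula: C7H16O4S.
  M = 7(12.011) + 16(1.008) + 4(15.999) + 32.06
    = 84.077 + 16.128 + 63.996 + 32.060 = 196.261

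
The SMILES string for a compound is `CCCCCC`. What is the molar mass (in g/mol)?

86.18 g/mol

Atom tally by fragment:
  CH3 → C:1 H:3
  CH2 → C:1 H:2
  CH2 → C:1 H:2
  CH2 → C:1 H:2
  CH2 → C:1 H:2
  CH3 → C:1 H:3
Element totals:
  C: 6
  H: 14
Molecular formula: C6H14.
  M = 6(12.011) + 14(1.008)
    = 72.066 + 14.112 = 86.178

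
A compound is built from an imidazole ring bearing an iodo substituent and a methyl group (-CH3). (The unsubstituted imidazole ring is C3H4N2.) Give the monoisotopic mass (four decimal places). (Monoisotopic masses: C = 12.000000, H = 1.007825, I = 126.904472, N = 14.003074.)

207.9497

Atom tally by fragment:
  imidazole ring core → C:3 H:4 N:2
  (− 2 ring H displaced by substituents)
  + I → I:1
  + CH3 → C:1 H:3
Element totals:
  C: 4
  H: 5
  I: 1
  N: 2
Molecular formula: C4H5IN2.
  M = 4(12.0) + 5(1.007825) + 126.904472 + 2(14.003074)
    = 48.000000 + 5.039125 + 126.904472 + 28.006148 = 207.949745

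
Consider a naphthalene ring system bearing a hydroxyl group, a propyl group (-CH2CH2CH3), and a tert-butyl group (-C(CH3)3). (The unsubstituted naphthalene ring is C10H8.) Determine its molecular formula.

Atom tally by fragment:
  naphthalene ring system core → C:10 H:8
  (− 3 ring H displaced by substituents)
  + OH → O:1 H:1
  + CH2CH2CH3 → C:3 H:7
  + C(CH3)3 → C:4 H:9
Element totals:
  C: 17
  H: 22
  O: 1

C17H22O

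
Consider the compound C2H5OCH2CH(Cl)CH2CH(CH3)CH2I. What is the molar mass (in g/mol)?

Element totals:
  C: 8
  H: 16
  Cl: 1
  I: 1
  O: 1
Molecular formula: C8H16ClIO.
  M = 8(12.011) + 16(1.008) + 35.45 + 126.904 + 15.999
    = 96.088 + 16.128 + 35.450 + 126.904 + 15.999 = 290.569

290.57 g/mol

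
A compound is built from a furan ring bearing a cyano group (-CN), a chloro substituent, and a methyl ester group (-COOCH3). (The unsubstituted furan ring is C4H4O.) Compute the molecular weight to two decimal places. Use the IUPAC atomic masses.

Atom tally by fragment:
  furan ring core → C:4 H:4 O:1
  (− 3 ring H displaced by substituents)
  + CN → C:1 N:1
  + Cl → Cl:1
  + COOCH3 → C:2 H:3 O:2
Element totals:
  C: 7
  H: 4
  Cl: 1
  N: 1
  O: 3
Molecular formula: C7H4ClNO3.
  M = 7(12.011) + 4(1.008) + 35.45 + 14.007 + 3(15.999)
    = 84.077 + 4.032 + 35.450 + 14.007 + 47.997 = 185.563

185.56 g/mol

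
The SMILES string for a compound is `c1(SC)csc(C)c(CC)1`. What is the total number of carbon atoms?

Atom tally by fragment:
  thiophene ring core → C:4 H:4 S:1
  (− 3 ring H displaced by substituents)
  + SCH3 → C:1 H:3 S:1
  + CH3 → C:1 H:3
  + C2H5 → C:2 H:5
Element totals:
  C: 8
  H: 12
  S: 2

8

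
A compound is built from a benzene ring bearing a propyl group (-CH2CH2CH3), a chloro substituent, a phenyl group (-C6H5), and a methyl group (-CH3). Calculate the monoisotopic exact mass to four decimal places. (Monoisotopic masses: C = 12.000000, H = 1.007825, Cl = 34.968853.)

Atom tally by fragment:
  benzene ring core → C:6 H:6
  (− 4 ring H displaced by substituents)
  + CH2CH2CH3 → C:3 H:7
  + Cl → Cl:1
  + C6H5 → C:6 H:5
  + CH3 → C:1 H:3
Element totals:
  C: 16
  H: 17
  Cl: 1
Molecular formula: C16H17Cl.
  M = 16(12.0) + 17(1.007825) + 34.968853
    = 192.000000 + 17.133025 + 34.968853 = 244.101878

244.1019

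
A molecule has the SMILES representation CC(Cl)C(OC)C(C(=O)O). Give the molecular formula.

Atom tally by fragment:
  CH3 → C:1 H:3
  CH(Cl) → C:1 H:1 Cl:1
  CH(OCH3) → C:2 H:4 O:1
  CH2COOH → C:2 H:3 O:2
Element totals:
  C: 6
  H: 11
  Cl: 1
  O: 3

C6H11ClO3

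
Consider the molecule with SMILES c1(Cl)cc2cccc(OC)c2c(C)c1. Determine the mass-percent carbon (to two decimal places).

69.74%

Atom tally by fragment:
  naphthalene ring system core → C:10 H:8
  (− 3 ring H displaced by substituents)
  + Cl → Cl:1
  + OCH3 → C:1 H:3 O:1
  + CH3 → C:1 H:3
Element totals:
  C: 12
  H: 11
  Cl: 1
  O: 1
Molecular formula: C12H11ClO.
Molar mass = 206.669 g/mol.
Mass from C: 12 × 12.011 = 144.132 g/mol.
%C = 144.132 / 206.669 × 100 = 69.74%.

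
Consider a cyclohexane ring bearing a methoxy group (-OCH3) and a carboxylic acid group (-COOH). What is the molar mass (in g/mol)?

158.20 g/mol

Atom tally by fragment:
  cyclohexane ring core → C:6 H:12
  (− 2 ring H displaced by substituents)
  + OCH3 → C:1 H:3 O:1
  + COOH → C:1 H:1 O:2
Element totals:
  C: 8
  H: 14
  O: 3
Molecular formula: C8H14O3.
  M = 8(12.011) + 14(1.008) + 3(15.999)
    = 96.088 + 14.112 + 47.997 = 158.197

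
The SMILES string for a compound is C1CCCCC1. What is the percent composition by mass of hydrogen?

14.37%

Atom tally by fragment:
  cyclohexane ring core → C:6 H:12
Element totals:
  C: 6
  H: 12
Molecular formula: C6H12.
Molar mass = 84.162 g/mol.
Mass from H: 12 × 1.008 = 12.096 g/mol.
%H = 12.096 / 84.162 × 100 = 14.37%.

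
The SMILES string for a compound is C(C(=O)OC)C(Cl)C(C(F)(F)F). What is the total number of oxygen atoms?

2

Atom tally by fragment:
  CH3OOCCH2 → C:3 H:5 O:2
  CH(Cl) → C:1 H:1 Cl:1
  CH2CF3 → C:2 H:2 F:3
Element totals:
  C: 6
  H: 8
  Cl: 1
  F: 3
  O: 2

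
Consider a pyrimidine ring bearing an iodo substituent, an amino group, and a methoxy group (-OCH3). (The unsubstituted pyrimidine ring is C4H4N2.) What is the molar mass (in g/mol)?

251.03 g/mol

Atom tally by fragment:
  pyrimidine ring core → C:4 H:4 N:2
  (− 3 ring H displaced by substituents)
  + I → I:1
  + NH2 → N:1 H:2
  + OCH3 → C:1 H:3 O:1
Element totals:
  C: 5
  H: 6
  I: 1
  N: 3
  O: 1
Molecular formula: C5H6IN3O.
  M = 5(12.011) + 6(1.008) + 126.904 + 3(14.007) + 15.999
    = 60.055 + 6.048 + 126.904 + 42.021 + 15.999 = 251.027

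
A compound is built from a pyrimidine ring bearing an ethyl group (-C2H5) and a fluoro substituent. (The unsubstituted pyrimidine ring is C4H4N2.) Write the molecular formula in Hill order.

Atom tally by fragment:
  pyrimidine ring core → C:4 H:4 N:2
  (− 2 ring H displaced by substituents)
  + C2H5 → C:2 H:5
  + F → F:1
Element totals:
  C: 6
  H: 7
  F: 1
  N: 2

C6H7FN2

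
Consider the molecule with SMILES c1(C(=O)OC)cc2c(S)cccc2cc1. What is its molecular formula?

Atom tally by fragment:
  naphthalene ring system core → C:10 H:8
  (− 2 ring H displaced by substituents)
  + COOCH3 → C:2 H:3 O:2
  + SH → S:1 H:1
Element totals:
  C: 12
  H: 10
  O: 2
  S: 1

C12H10O2S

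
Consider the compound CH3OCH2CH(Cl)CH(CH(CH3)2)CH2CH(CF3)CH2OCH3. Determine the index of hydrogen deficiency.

Element totals:
  C: 12
  H: 22
  Cl: 1
  F: 3
  O: 2
Molecular formula: C12H22ClF3O2.
DoU = (2C + 2 + N − H − X) / 2 = (2·12 + 2 + 0 − 22 − 4) / 2 = 0.

0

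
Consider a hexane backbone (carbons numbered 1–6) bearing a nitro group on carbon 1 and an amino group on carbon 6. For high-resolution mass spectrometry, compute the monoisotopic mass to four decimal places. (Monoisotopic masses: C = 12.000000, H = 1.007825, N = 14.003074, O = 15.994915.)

146.1055

Atom tally by fragment:
  O2NCH2 → C:1 H:2 N:1 O:2
  CH2 → C:1 H:2
  CH2 → C:1 H:2
  CH2 → C:1 H:2
  CH2 → C:1 H:2
  CH2NH2 → C:1 H:4 N:1
Element totals:
  C: 6
  H: 14
  N: 2
  O: 2
Molecular formula: C6H14N2O2.
  M = 6(12.0) + 14(1.007825) + 2(14.003074) + 2(15.994915)
    = 72.000000 + 14.109550 + 28.006148 + 31.989830 = 146.105528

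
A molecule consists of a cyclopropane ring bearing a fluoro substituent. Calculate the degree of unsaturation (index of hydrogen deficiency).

Atom tally by fragment:
  cyclopropane ring core → C:3 H:6
  (− 1 ring H displaced by substituents)
  + F → F:1
Element totals:
  C: 3
  H: 5
  F: 1
Molecular formula: C3H5F.
DoU = (2C + 2 + N − H − X) / 2 = (2·3 + 2 + 0 − 5 − 1) / 2 = 1.

1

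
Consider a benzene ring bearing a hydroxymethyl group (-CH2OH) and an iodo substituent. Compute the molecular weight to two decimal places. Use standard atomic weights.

Atom tally by fragment:
  benzene ring core → C:6 H:6
  (− 2 ring H displaced by substituents)
  + CH2OH → C:1 H:3 O:1
  + I → I:1
Element totals:
  C: 7
  H: 7
  I: 1
  O: 1
Molecular formula: C7H7IO.
  M = 7(12.011) + 7(1.008) + 126.904 + 15.999
    = 84.077 + 7.056 + 126.904 + 15.999 = 234.036

234.04 g/mol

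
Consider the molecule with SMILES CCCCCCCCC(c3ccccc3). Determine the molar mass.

Atom tally by fragment:
  CH3 → C:1 H:3
  CH2 → C:1 H:2
  CH2 → C:1 H:2
  CH2 → C:1 H:2
  CH2 → C:1 H:2
  CH2 → C:1 H:2
  CH2 → C:1 H:2
  CH2 → C:1 H:2
  CH2C6H5 → C:7 H:7
Element totals:
  C: 15
  H: 24
Molecular formula: C15H24.
  M = 15(12.011) + 24(1.008)
    = 180.165 + 24.192 = 204.357

204.36 g/mol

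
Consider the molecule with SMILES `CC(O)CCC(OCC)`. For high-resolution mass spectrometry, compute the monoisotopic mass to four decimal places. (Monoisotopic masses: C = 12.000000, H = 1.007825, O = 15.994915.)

132.1150

Atom tally by fragment:
  CH3 → C:1 H:3
  CH(OH) → C:1 H:2 O:1
  CH2 → C:1 H:2
  CH2 → C:1 H:2
  CH2OC2H5 → C:3 H:7 O:1
Element totals:
  C: 7
  H: 16
  O: 2
Molecular formula: C7H16O2.
  M = 7(12.0) + 16(1.007825) + 2(15.994915)
    = 84.000000 + 16.125200 + 31.989830 = 132.115030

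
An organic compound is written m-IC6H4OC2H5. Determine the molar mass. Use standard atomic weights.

248.06 g/mol

Atom tally by fragment:
  benzene ring core → C:6 H:6
  (− 2 ring H displaced by substituents)
  + I → I:1
  + OC2H5 → C:2 H:5 O:1
Element totals:
  C: 8
  H: 9
  I: 1
  O: 1
Molecular formula: C8H9IO.
  M = 8(12.011) + 9(1.008) + 126.904 + 15.999
    = 96.088 + 9.072 + 126.904 + 15.999 = 248.063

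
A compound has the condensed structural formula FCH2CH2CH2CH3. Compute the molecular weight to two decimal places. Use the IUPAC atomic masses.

76.11 g/mol

Element totals:
  C: 4
  H: 9
  F: 1
Molecular formula: C4H9F.
  M = 4(12.011) + 9(1.008) + 18.998
    = 48.044 + 9.072 + 18.998 = 76.114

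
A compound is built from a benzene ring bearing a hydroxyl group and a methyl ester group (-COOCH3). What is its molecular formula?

C8H8O3

Atom tally by fragment:
  benzene ring core → C:6 H:6
  (− 2 ring H displaced by substituents)
  + OH → O:1 H:1
  + COOCH3 → C:2 H:3 O:2
Element totals:
  C: 8
  H: 8
  O: 3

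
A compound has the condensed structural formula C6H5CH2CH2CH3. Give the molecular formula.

Atom tally by fragment:
  C6H5CH2 → C:7 H:7
  CH2 → C:1 H:2
  CH3 → C:1 H:3
Element totals:
  C: 9
  H: 12

C9H12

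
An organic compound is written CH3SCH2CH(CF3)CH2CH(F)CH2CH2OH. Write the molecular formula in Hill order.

C8H14F4OS

Element totals:
  C: 8
  H: 14
  F: 4
  O: 1
  S: 1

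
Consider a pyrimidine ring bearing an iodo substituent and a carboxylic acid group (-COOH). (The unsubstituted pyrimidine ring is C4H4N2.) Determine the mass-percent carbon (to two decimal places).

Atom tally by fragment:
  pyrimidine ring core → C:4 H:4 N:2
  (− 2 ring H displaced by substituents)
  + I → I:1
  + COOH → C:1 H:1 O:2
Element totals:
  C: 5
  H: 3
  I: 1
  N: 2
  O: 2
Molecular formula: C5H3IN2O2.
Molar mass = 249.995 g/mol.
Mass from C: 5 × 12.011 = 60.055 g/mol.
%C = 60.055 / 249.995 × 100 = 24.02%.

24.02%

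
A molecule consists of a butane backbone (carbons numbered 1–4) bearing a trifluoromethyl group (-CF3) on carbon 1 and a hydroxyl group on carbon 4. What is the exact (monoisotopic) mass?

142.0605

Atom tally by fragment:
  F3CCH2 → C:2 H:2 F:3
  CH2 → C:1 H:2
  CH2 → C:1 H:2
  CH2OH → C:1 H:3 O:1
Element totals:
  C: 5
  H: 9
  F: 3
  O: 1
Molecular formula: C5H9F3O.
  M = 5(12.0) + 9(1.007825) + 3(18.998403) + 15.994915
    = 60.000000 + 9.070425 + 56.995209 + 15.994915 = 142.060549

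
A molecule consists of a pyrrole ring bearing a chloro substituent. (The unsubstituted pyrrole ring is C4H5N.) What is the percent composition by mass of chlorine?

Atom tally by fragment:
  pyrrole ring core → C:4 H:5 N:1
  (− 1 ring H displaced by substituents)
  + Cl → Cl:1
Element totals:
  C: 4
  H: 4
  Cl: 1
  N: 1
Molecular formula: C4H4ClN.
Molar mass = 101.533 g/mol.
Mass from Cl: 1 × 35.45 = 35.450 g/mol.
%Cl = 35.450 / 101.533 × 100 = 34.91%.

34.91%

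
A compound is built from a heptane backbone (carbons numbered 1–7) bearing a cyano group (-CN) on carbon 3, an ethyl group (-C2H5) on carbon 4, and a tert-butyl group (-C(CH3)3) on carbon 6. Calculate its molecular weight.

Atom tally by fragment:
  CH3 → C:1 H:3
  CH2 → C:1 H:2
  CH(CN) → C:2 H:1 N:1
  CH(C2H5) → C:3 H:6
  CH2 → C:1 H:2
  CH(C(CH3)3) → C:5 H:10
  CH3 → C:1 H:3
Element totals:
  C: 14
  H: 27
  N: 1
Molecular formula: C14H27N.
  M = 14(12.011) + 27(1.008) + 14.007
    = 168.154 + 27.216 + 14.007 = 209.377

209.38 g/mol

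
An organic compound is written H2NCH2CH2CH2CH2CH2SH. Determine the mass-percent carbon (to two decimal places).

Atom tally by fragment:
  H2NCH2 → C:1 H:4 N:1
  CH2 → C:1 H:2
  CH2 → C:1 H:2
  CH2 → C:1 H:2
  CH2SH → C:1 H:3 S:1
Element totals:
  C: 5
  H: 13
  N: 1
  S: 1
Molecular formula: C5H13NS.
Molar mass = 119.226 g/mol.
Mass from C: 5 × 12.011 = 60.055 g/mol.
%C = 60.055 / 119.226 × 100 = 50.37%.

50.37%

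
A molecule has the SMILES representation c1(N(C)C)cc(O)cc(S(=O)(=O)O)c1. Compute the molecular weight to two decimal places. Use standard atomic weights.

Atom tally by fragment:
  benzene ring core → C:6 H:6
  (− 3 ring H displaced by substituents)
  + N(CH3)2 → N:1 C:2 H:6
  + OH → O:1 H:1
  + SO3H → S:1 O:3 H:1
Element totals:
  C: 8
  H: 11
  N: 1
  O: 4
  S: 1
Molecular formula: C8H11NO4S.
  M = 8(12.011) + 11(1.008) + 14.007 + 4(15.999) + 32.06
    = 96.088 + 11.088 + 14.007 + 63.996 + 32.060 = 217.239

217.24 g/mol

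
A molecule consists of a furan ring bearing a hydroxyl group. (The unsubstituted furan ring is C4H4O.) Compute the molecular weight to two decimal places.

84.07 g/mol

Atom tally by fragment:
  furan ring core → C:4 H:4 O:1
  (− 1 ring H displaced by substituents)
  + OH → O:1 H:1
Element totals:
  C: 4
  H: 4
  O: 2
Molecular formula: C4H4O2.
  M = 4(12.011) + 4(1.008) + 2(15.999)
    = 48.044 + 4.032 + 31.998 = 84.074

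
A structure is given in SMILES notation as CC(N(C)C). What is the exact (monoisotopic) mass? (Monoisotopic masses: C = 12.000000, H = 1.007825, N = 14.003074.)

73.0891

Atom tally by fragment:
  CH3 → C:1 H:3
  CH2N(CH3)2 → C:3 H:8 N:1
Element totals:
  C: 4
  H: 11
  N: 1
Molecular formula: C4H11N.
  M = 4(12.0) + 11(1.007825) + 14.003074
    = 48.000000 + 11.086075 + 14.003074 = 73.089149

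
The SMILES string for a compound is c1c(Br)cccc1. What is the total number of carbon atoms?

6

Atom tally by fragment:
  benzene ring core → C:6 H:6
  (− 1 ring H displaced by substituents)
  + Br → Br:1
Element totals:
  C: 6
  H: 5
  Br: 1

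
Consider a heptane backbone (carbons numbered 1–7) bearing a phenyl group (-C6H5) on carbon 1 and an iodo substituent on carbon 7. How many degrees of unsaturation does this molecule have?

4

Atom tally by fragment:
  C6H5CH2 → C:7 H:7
  CH2 → C:1 H:2
  CH2 → C:1 H:2
  CH2 → C:1 H:2
  CH2 → C:1 H:2
  CH2 → C:1 H:2
  CH2I → C:1 H:2 I:1
Element totals:
  C: 13
  H: 19
  I: 1
Molecular formula: C13H19I.
DoU = (2C + 2 + N − H − X) / 2 = (2·13 + 2 + 0 − 19 − 1) / 2 = 4.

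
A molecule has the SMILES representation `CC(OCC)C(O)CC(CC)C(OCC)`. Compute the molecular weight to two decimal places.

Atom tally by fragment:
  CH3 → C:1 H:3
  CH(OC2H5) → C:3 H:6 O:1
  CH(OH) → C:1 H:2 O:1
  CH2 → C:1 H:2
  CH(C2H5) → C:3 H:6
  CH2OC2H5 → C:3 H:7 O:1
Element totals:
  C: 12
  H: 26
  O: 3
Molecular formula: C12H26O3.
  M = 12(12.011) + 26(1.008) + 3(15.999)
    = 144.132 + 26.208 + 47.997 = 218.337

218.34 g/mol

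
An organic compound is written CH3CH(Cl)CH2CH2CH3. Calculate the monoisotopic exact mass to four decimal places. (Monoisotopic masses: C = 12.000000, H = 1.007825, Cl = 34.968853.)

106.0549

Atom tally by fragment:
  CH3 → C:1 H:3
  CH(Cl) → C:1 H:1 Cl:1
  CH2 → C:1 H:2
  CH2 → C:1 H:2
  CH3 → C:1 H:3
Element totals:
  C: 5
  H: 11
  Cl: 1
Molecular formula: C5H11Cl.
  M = 5(12.0) + 11(1.007825) + 34.968853
    = 60.000000 + 11.086075 + 34.968853 = 106.054928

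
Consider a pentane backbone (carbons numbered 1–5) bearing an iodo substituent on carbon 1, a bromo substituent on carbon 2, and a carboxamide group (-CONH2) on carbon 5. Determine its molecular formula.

C6H11BrINO

Atom tally by fragment:
  ICH2 → C:1 H:2 I:1
  CH(Br) → C:1 H:1 Br:1
  CH2 → C:1 H:2
  CH2 → C:1 H:2
  CH2CONH2 → C:2 H:4 O:1 N:1
Element totals:
  C: 6
  H: 11
  Br: 1
  I: 1
  N: 1
  O: 1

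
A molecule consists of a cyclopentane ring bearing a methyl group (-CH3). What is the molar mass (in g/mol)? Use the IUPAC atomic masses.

Atom tally by fragment:
  cyclopentane ring core → C:5 H:10
  (− 1 ring H displaced by substituents)
  + CH3 → C:1 H:3
Element totals:
  C: 6
  H: 12
Molecular formula: C6H12.
  M = 6(12.011) + 12(1.008)
    = 72.066 + 12.096 = 84.162

84.16 g/mol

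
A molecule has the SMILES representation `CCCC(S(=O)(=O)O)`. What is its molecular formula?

C4H10O3S

Atom tally by fragment:
  CH3 → C:1 H:3
  CH2 → C:1 H:2
  CH2 → C:1 H:2
  CH2SO3H → C:1 H:3 S:1 O:3
Element totals:
  C: 4
  H: 10
  O: 3
  S: 1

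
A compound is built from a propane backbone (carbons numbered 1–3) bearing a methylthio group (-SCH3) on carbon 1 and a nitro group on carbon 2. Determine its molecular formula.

Atom tally by fragment:
  CH3SCH2 → C:2 H:5 S:1
  CH(NO2) → C:1 H:1 N:1 O:2
  CH3 → C:1 H:3
Element totals:
  C: 4
  H: 9
  N: 1
  O: 2
  S: 1

C4H9NO2S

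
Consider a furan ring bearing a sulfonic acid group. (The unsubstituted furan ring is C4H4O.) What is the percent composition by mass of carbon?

Atom tally by fragment:
  furan ring core → C:4 H:4 O:1
  (− 1 ring H displaced by substituents)
  + SO3H → S:1 O:3 H:1
Element totals:
  C: 4
  H: 4
  O: 4
  S: 1
Molecular formula: C4H4O4S.
Molar mass = 148.132 g/mol.
Mass from C: 4 × 12.011 = 48.044 g/mol.
%C = 48.044 / 148.132 × 100 = 32.43%.

32.43%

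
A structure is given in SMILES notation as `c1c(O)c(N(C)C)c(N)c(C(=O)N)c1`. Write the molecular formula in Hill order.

C9H13N3O2

Atom tally by fragment:
  benzene ring core → C:6 H:6
  (− 4 ring H displaced by substituents)
  + OH → O:1 H:1
  + N(CH3)2 → N:1 C:2 H:6
  + NH2 → N:1 H:2
  + CONH2 → C:1 H:2 O:1 N:1
Element totals:
  C: 9
  H: 13
  N: 3
  O: 2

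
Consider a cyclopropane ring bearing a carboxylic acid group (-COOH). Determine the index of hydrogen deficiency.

Atom tally by fragment:
  cyclopropane ring core → C:3 H:6
  (− 1 ring H displaced by substituents)
  + COOH → C:1 H:1 O:2
Element totals:
  C: 4
  H: 6
  O: 2
Molecular formula: C4H6O2.
DoU = (2C + 2 + N − H − X) / 2 = (2·4 + 2 + 0 − 6 − 0) / 2 = 2.

2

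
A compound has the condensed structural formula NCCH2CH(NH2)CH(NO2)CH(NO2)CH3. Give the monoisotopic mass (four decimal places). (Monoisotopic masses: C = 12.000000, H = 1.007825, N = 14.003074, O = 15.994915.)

Atom tally by fragment:
  NCCH2 → C:2 H:2 N:1
  CH(NH2) → C:1 H:3 N:1
  CH(NO2) → C:1 H:1 N:1 O:2
  CH(NO2) → C:1 H:1 N:1 O:2
  CH3 → C:1 H:3
Element totals:
  C: 6
  H: 10
  N: 4
  O: 4
Molecular formula: C6H10N4O4.
  M = 6(12.0) + 10(1.007825) + 4(14.003074) + 4(15.994915)
    = 72.000000 + 10.078250 + 56.012296 + 63.979660 = 202.070206

202.0702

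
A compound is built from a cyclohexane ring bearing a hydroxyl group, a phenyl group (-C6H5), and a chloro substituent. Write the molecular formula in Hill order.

C12H15ClO

Atom tally by fragment:
  cyclohexane ring core → C:6 H:12
  (− 3 ring H displaced by substituents)
  + OH → O:1 H:1
  + C6H5 → C:6 H:5
  + Cl → Cl:1
Element totals:
  C: 12
  H: 15
  Cl: 1
  O: 1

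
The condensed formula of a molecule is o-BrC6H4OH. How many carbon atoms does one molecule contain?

6

Atom tally by fragment:
  benzene ring core → C:6 H:6
  (− 2 ring H displaced by substituents)
  + Br → Br:1
  + OH → O:1 H:1
Element totals:
  C: 6
  H: 5
  Br: 1
  O: 1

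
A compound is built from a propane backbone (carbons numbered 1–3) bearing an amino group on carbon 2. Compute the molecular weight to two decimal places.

Atom tally by fragment:
  CH3 → C:1 H:3
  CH(NH2) → C:1 H:3 N:1
  CH3 → C:1 H:3
Element totals:
  C: 3
  H: 9
  N: 1
Molecular formula: C3H9N.
  M = 3(12.011) + 9(1.008) + 14.007
    = 36.033 + 9.072 + 14.007 = 59.112

59.11 g/mol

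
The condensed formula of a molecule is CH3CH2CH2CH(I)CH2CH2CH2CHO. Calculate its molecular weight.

254.11 g/mol

Atom tally by fragment:
  CH3 → C:1 H:3
  CH2 → C:1 H:2
  CH2 → C:1 H:2
  CH(I) → C:1 H:1 I:1
  CH2 → C:1 H:2
  CH2 → C:1 H:2
  CH2CHO → C:2 H:3 O:1
Element totals:
  C: 8
  H: 15
  I: 1
  O: 1
Molecular formula: C8H15IO.
  M = 8(12.011) + 15(1.008) + 126.904 + 15.999
    = 96.088 + 15.120 + 126.904 + 15.999 = 254.111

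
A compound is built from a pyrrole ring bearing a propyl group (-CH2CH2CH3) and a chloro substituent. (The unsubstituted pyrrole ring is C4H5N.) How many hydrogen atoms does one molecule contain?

10

Atom tally by fragment:
  pyrrole ring core → C:4 H:5 N:1
  (− 2 ring H displaced by substituents)
  + CH2CH2CH3 → C:3 H:7
  + Cl → Cl:1
Element totals:
  C: 7
  H: 10
  Cl: 1
  N: 1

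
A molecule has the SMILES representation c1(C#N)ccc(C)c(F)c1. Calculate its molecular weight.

Atom tally by fragment:
  benzene ring core → C:6 H:6
  (− 3 ring H displaced by substituents)
  + CN → C:1 N:1
  + CH3 → C:1 H:3
  + F → F:1
Element totals:
  C: 8
  H: 6
  F: 1
  N: 1
Molecular formula: C8H6FN.
  M = 8(12.011) + 6(1.008) + 18.998 + 14.007
    = 96.088 + 6.048 + 18.998 + 14.007 = 135.141

135.14 g/mol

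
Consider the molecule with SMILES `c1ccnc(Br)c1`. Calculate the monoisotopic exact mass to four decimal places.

Atom tally by fragment:
  pyridine ring core → C:5 H:5 N:1
  (− 1 ring H displaced by substituents)
  + Br → Br:1
Element totals:
  C: 5
  H: 4
  Br: 1
  N: 1
Molecular formula: C5H4BrN.
  M = 5(12.0) + 4(1.007825) + 78.918338 + 14.003074
    = 60.000000 + 4.031300 + 78.918338 + 14.003074 = 156.952712

156.9527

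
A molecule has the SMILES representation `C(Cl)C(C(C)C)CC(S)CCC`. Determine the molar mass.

Atom tally by fragment:
  ClCH2 → C:1 H:2 Cl:1
  CH(CH(CH3)2) → C:4 H:8
  CH2 → C:1 H:2
  CH(SH) → C:1 H:2 S:1
  CH2 → C:1 H:2
  CH2 → C:1 H:2
  CH3 → C:1 H:3
Element totals:
  C: 10
  H: 21
  Cl: 1
  S: 1
Molecular formula: C10H21ClS.
  M = 10(12.011) + 21(1.008) + 35.45 + 32.06
    = 120.110 + 21.168 + 35.450 + 32.060 = 208.788

208.79 g/mol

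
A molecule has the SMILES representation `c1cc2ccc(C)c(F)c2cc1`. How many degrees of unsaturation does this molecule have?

Atom tally by fragment:
  naphthalene ring system core → C:10 H:8
  (− 2 ring H displaced by substituents)
  + CH3 → C:1 H:3
  + F → F:1
Element totals:
  C: 11
  H: 9
  F: 1
Molecular formula: C11H9F.
DoU = (2C + 2 + N − H − X) / 2 = (2·11 + 2 + 0 − 9 − 1) / 2 = 7.

7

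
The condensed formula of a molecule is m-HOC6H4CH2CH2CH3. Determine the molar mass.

136.19 g/mol

Element totals:
  C: 9
  H: 12
  O: 1
Molecular formula: C9H12O.
  M = 9(12.011) + 12(1.008) + 15.999
    = 108.099 + 12.096 + 15.999 = 136.194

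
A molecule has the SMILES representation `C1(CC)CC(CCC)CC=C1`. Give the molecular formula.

C11H20

Atom tally by fragment:
  cyclohexene ring core → C:6 H:10
  (− 2 ring H displaced by substituents)
  + C2H5 → C:2 H:5
  + CH2CH2CH3 → C:3 H:7
Element totals:
  C: 11
  H: 20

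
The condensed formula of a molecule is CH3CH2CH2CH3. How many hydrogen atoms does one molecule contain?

10

Element totals:
  C: 4
  H: 10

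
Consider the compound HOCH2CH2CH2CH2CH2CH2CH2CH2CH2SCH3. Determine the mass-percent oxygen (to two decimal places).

Element totals:
  C: 10
  H: 22
  O: 1
  S: 1
Molecular formula: C10H22OS.
Molar mass = 190.345 g/mol.
Mass from O: 1 × 15.999 = 15.999 g/mol.
%O = 15.999 / 190.345 × 100 = 8.41%.

8.41%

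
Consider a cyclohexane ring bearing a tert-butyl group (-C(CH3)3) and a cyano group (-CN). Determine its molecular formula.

Atom tally by fragment:
  cyclohexane ring core → C:6 H:12
  (− 2 ring H displaced by substituents)
  + C(CH3)3 → C:4 H:9
  + CN → C:1 N:1
Element totals:
  C: 11
  H: 19
  N: 1

C11H19N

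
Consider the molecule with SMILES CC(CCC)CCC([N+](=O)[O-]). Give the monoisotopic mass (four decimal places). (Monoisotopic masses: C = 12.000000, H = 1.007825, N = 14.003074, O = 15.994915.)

159.1259

Atom tally by fragment:
  CH3 → C:1 H:3
  CH(CH2CH2CH3) → C:4 H:8
  CH2 → C:1 H:2
  CH2 → C:1 H:2
  CH2NO2 → C:1 H:2 N:1 O:2
Element totals:
  C: 8
  H: 17
  N: 1
  O: 2
Molecular formula: C8H17NO2.
  M = 8(12.0) + 17(1.007825) + 14.003074 + 2(15.994915)
    = 96.000000 + 17.133025 + 14.003074 + 31.989830 = 159.125929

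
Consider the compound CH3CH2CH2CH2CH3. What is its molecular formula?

C5H12

Element totals:
  C: 5
  H: 12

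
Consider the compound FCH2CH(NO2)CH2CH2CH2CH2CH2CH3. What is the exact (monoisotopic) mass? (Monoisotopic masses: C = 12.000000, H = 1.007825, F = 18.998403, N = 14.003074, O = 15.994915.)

177.1165

Atom tally by fragment:
  FCH2 → C:1 H:2 F:1
  CH(NO2) → C:1 H:1 N:1 O:2
  CH2 → C:1 H:2
  CH2 → C:1 H:2
  CH2 → C:1 H:2
  CH2 → C:1 H:2
  CH2 → C:1 H:2
  CH3 → C:1 H:3
Element totals:
  C: 8
  H: 16
  F: 1
  N: 1
  O: 2
Molecular formula: C8H16FNO2.
  M = 8(12.0) + 16(1.007825) + 18.998403 + 14.003074 + 2(15.994915)
    = 96.000000 + 16.125200 + 18.998403 + 14.003074 + 31.989830 = 177.116507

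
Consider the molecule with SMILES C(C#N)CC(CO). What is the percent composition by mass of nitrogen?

Atom tally by fragment:
  NCCH2 → C:2 H:2 N:1
  CH2 → C:1 H:2
  CH2CH2OH → C:2 H:5 O:1
Element totals:
  C: 5
  H: 9
  N: 1
  O: 1
Molecular formula: C5H9NO.
Molar mass = 99.133 g/mol.
Mass from N: 1 × 14.007 = 14.007 g/mol.
%N = 14.007 / 99.133 × 100 = 14.13%.

14.13%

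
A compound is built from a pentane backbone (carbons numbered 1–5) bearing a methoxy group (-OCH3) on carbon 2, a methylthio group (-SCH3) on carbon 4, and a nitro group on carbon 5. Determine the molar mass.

193.26 g/mol

Atom tally by fragment:
  CH3 → C:1 H:3
  CH(OCH3) → C:2 H:4 O:1
  CH2 → C:1 H:2
  CH(SCH3) → C:2 H:4 S:1
  CH2NO2 → C:1 H:2 N:1 O:2
Element totals:
  C: 7
  H: 15
  N: 1
  O: 3
  S: 1
Molecular formula: C7H15NO3S.
  M = 7(12.011) + 15(1.008) + 14.007 + 3(15.999) + 32.06
    = 84.077 + 15.120 + 14.007 + 47.997 + 32.060 = 193.261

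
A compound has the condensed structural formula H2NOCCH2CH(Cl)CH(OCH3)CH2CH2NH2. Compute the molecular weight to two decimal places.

194.66 g/mol

Element totals:
  C: 7
  H: 15
  Cl: 1
  N: 2
  O: 2
Molecular formula: C7H15ClN2O2.
  M = 7(12.011) + 15(1.008) + 35.45 + 2(14.007) + 2(15.999)
    = 84.077 + 15.120 + 35.450 + 28.014 + 31.998 = 194.659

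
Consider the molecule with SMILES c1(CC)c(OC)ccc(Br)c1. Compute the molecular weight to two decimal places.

215.09 g/mol

Atom tally by fragment:
  benzene ring core → C:6 H:6
  (− 3 ring H displaced by substituents)
  + C2H5 → C:2 H:5
  + OCH3 → C:1 H:3 O:1
  + Br → Br:1
Element totals:
  C: 9
  H: 11
  Br: 1
  O: 1
Molecular formula: C9H11BrO.
  M = 9(12.011) + 11(1.008) + 79.904 + 15.999
    = 108.099 + 11.088 + 79.904 + 15.999 = 215.090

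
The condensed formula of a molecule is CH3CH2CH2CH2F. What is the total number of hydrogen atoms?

9

Atom tally by fragment:
  CH3 → C:1 H:3
  CH2 → C:1 H:2
  CH2 → C:1 H:2
  CH2F → C:1 H:2 F:1
Element totals:
  C: 4
  H: 9
  F: 1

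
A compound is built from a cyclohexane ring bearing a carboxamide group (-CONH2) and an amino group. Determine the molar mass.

Atom tally by fragment:
  cyclohexane ring core → C:6 H:12
  (− 2 ring H displaced by substituents)
  + CONH2 → C:1 H:2 O:1 N:1
  + NH2 → N:1 H:2
Element totals:
  C: 7
  H: 14
  N: 2
  O: 1
Molecular formula: C7H14N2O.
  M = 7(12.011) + 14(1.008) + 2(14.007) + 15.999
    = 84.077 + 14.112 + 28.014 + 15.999 = 142.202

142.20 g/mol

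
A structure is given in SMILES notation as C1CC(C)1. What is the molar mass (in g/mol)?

Atom tally by fragment:
  cyclopropane ring core → C:3 H:6
  (− 1 ring H displaced by substituents)
  + CH3 → C:1 H:3
Element totals:
  C: 4
  H: 8
Molecular formula: C4H8.
  M = 4(12.011) + 8(1.008)
    = 48.044 + 8.064 = 56.108

56.11 g/mol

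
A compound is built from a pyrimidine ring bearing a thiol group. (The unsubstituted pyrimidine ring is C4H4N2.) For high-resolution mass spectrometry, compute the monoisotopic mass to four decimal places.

112.0095

Atom tally by fragment:
  pyrimidine ring core → C:4 H:4 N:2
  (− 1 ring H displaced by substituents)
  + SH → S:1 H:1
Element totals:
  C: 4
  H: 4
  N: 2
  S: 1
Molecular formula: C4H4N2S.
  M = 4(12.0) + 4(1.007825) + 2(14.003074) + 31.972071
    = 48.000000 + 4.031300 + 28.006148 + 31.972071 = 112.009519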